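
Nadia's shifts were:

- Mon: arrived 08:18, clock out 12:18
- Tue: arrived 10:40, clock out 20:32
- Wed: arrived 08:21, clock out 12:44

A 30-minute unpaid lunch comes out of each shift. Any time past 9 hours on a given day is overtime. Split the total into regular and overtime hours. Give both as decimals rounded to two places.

Regular 16.38 hours, overtime 0.37 hours

Mon: 08:18–12:18 = 4 h 0 min; less 30 min break → 3 h 30 min
Tue: 10:40–20:32 = 9 h 52 min; less 30 min break → 9 h 22 min
Wed: 08:21–12:44 = 4 h 23 min; less 30 min break → 3 h 53 min
Mon reg 3 h 30 min / OT 0 h 0 min; Tue reg 9 h 0 min / OT 0 h 22 min; Wed reg 3 h 53 min / OT 0 h 0 min.
Totals: regular 16 h 23 min, overtime 0 h 22 min.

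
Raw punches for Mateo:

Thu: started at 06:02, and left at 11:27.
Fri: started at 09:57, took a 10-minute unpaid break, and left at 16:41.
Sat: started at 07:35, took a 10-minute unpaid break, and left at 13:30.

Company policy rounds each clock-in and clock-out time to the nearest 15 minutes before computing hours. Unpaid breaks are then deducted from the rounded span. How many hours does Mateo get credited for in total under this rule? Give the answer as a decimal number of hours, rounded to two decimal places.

17.92 hours

Thu: in 06:02→06:00, out 11:27→11:30; 5 h 30 min
Fri: in 09:57→10:00, out 16:41→16:45; 6 h 45 min − 10 min = 6 h 35 min
Sat: in 07:35→07:30, out 13:30→13:30; 6 h 0 min − 10 min = 5 h 50 min
Total credited: 17 h 55 min.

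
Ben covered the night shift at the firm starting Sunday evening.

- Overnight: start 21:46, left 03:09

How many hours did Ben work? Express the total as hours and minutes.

Overnight: 21:46 → midnight = 2 h 14 min; midnight → 03:09 = 3 h 9 min; span 5 h 23 min

5 h 23 min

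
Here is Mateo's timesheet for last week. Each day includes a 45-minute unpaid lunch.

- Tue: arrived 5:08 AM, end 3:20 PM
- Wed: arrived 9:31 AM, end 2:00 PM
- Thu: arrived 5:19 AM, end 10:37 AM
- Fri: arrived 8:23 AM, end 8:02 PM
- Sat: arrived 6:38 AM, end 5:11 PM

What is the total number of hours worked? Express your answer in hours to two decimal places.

Tue: 5:08 AM–3:20 PM = 10 h 12 min; less 45 min break → 9 h 27 min
Wed: 9:31 AM–2:00 PM = 4 h 29 min; less 45 min break → 3 h 44 min
Thu: 5:19 AM–10:37 AM = 5 h 18 min; less 45 min break → 4 h 33 min
Fri: 8:23 AM–8:02 PM = 11 h 39 min; less 45 min break → 10 h 54 min
Sat: 6:38 AM–5:11 PM = 10 h 33 min; less 45 min break → 9 h 48 min
Total: 9 h 27 min + 3 h 44 min + 4 h 33 min + 10 h 54 min + 9 h 48 min = 38 h 26 min.

38.43 hours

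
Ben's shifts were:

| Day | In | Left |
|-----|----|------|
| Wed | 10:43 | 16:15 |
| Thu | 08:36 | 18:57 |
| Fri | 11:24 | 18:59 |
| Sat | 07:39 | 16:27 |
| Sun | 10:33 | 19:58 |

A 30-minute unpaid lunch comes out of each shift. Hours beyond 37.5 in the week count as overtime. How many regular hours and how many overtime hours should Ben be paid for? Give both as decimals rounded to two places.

Wed: 10:43–16:15 = 5 h 32 min; less 30 min break → 5 h 2 min
Thu: 08:36–18:57 = 10 h 21 min; less 30 min break → 9 h 51 min
Fri: 11:24–18:59 = 7 h 35 min; less 30 min break → 7 h 5 min
Sat: 07:39–16:27 = 8 h 48 min; less 30 min break → 8 h 18 min
Sun: 10:33–19:58 = 9 h 25 min; less 30 min break → 8 h 55 min
Total worked: 39 h 11 min = 39.18 h.
Threshold 37.5 h → overtime 1 h 41 min, regular 37 h 30 min.

Regular 37.50 hours, overtime 1.68 hours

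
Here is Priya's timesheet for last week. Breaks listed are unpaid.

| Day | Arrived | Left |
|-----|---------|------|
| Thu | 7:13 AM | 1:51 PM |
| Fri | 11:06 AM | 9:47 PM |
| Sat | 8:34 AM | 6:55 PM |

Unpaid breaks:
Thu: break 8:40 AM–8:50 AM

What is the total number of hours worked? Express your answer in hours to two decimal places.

27.50 hours

Thu: 7:13 AM–1:51 PM = 6 h 38 min; less 10 min break → 6 h 28 min
Fri: 11:06 AM–9:47 PM = 10 h 41 min
Sat: 8:34 AM–6:55 PM = 10 h 21 min
Total: 6 h 28 min + 10 h 41 min + 10 h 21 min = 27 h 30 min.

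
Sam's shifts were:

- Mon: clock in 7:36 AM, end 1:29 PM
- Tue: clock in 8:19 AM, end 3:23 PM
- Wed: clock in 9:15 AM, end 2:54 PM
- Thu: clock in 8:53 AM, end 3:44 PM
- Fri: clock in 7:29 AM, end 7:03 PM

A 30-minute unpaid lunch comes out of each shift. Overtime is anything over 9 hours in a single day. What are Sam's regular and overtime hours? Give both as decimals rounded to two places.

Regular 32.45 hours, overtime 2.07 hours

Mon: 7:36 AM–1:29 PM = 5 h 53 min; less 30 min break → 5 h 23 min
Tue: 8:19 AM–3:23 PM = 7 h 4 min; less 30 min break → 6 h 34 min
Wed: 9:15 AM–2:54 PM = 5 h 39 min; less 30 min break → 5 h 9 min
Thu: 8:53 AM–3:44 PM = 6 h 51 min; less 30 min break → 6 h 21 min
Fri: 7:29 AM–7:03 PM = 11 h 34 min; less 30 min break → 11 h 4 min
Mon reg 5 h 23 min / OT 0 h 0 min; Tue reg 6 h 34 min / OT 0 h 0 min; Wed reg 5 h 9 min / OT 0 h 0 min; Thu reg 6 h 21 min / OT 0 h 0 min; Fri reg 9 h 0 min / OT 2 h 4 min.
Totals: regular 32 h 27 min, overtime 2 h 4 min.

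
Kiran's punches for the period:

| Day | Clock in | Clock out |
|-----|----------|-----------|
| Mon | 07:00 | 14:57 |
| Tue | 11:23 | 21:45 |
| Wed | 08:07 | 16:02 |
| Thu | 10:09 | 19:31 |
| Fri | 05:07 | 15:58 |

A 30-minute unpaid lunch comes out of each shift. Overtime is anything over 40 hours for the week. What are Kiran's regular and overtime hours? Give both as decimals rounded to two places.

Mon: 07:00–14:57 = 7 h 57 min; less 30 min break → 7 h 27 min
Tue: 11:23–21:45 = 10 h 22 min; less 30 min break → 9 h 52 min
Wed: 08:07–16:02 = 7 h 55 min; less 30 min break → 7 h 25 min
Thu: 10:09–19:31 = 9 h 22 min; less 30 min break → 8 h 52 min
Fri: 05:07–15:58 = 10 h 51 min; less 30 min break → 10 h 21 min
Total worked: 43 h 57 min = 43.95 h.
Threshold 40 h → overtime 3 h 57 min, regular 40 h 0 min.

Regular 40.00 hours, overtime 3.95 hours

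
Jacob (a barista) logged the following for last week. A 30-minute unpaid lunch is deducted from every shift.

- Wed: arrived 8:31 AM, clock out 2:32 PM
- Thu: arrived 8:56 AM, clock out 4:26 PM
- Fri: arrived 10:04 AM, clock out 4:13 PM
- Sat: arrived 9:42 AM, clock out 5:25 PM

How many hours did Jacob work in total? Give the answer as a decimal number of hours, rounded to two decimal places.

Wed: 8:31 AM–2:32 PM = 6 h 1 min; less 30 min break → 5 h 31 min
Thu: 8:56 AM–4:26 PM = 7 h 30 min; less 30 min break → 7 h 0 min
Fri: 10:04 AM–4:13 PM = 6 h 9 min; less 30 min break → 5 h 39 min
Sat: 9:42 AM–5:25 PM = 7 h 43 min; less 30 min break → 7 h 13 min
Total: 5 h 31 min + 7 h 0 min + 5 h 39 min + 7 h 13 min = 25 h 23 min.

25.38 hours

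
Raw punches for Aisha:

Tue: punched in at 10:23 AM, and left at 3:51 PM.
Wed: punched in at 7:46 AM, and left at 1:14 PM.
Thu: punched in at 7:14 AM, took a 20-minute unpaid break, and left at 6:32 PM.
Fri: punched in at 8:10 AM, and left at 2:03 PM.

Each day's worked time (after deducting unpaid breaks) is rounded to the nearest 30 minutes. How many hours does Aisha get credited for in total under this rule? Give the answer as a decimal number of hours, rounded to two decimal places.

Tue: 10:23 AM–3:51 PM = 5 h 28 min → rounds to 5 h 30 min
Wed: 7:46 AM–1:14 PM = 5 h 28 min → rounds to 5 h 30 min
Thu: 7:14 AM–6:32 PM = 11 h 18 min − 20 min = 10 h 58 min → rounds to 11 h 0 min
Fri: 8:10 AM–2:03 PM = 5 h 53 min → rounds to 6 h 0 min
Total credited: 28 h 0 min.

28.00 hours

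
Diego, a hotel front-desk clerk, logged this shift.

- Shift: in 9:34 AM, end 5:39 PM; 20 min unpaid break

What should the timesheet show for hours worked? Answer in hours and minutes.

Shift: 9:34 AM–5:39 PM = 8 h 5 min; less 20 min break → 7 h 45 min

7 h 45 min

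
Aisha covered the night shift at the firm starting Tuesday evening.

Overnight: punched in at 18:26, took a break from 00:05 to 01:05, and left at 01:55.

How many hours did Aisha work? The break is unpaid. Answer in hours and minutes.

6 h 29 min

Overnight: 18:26 → midnight = 5 h 34 min; midnight → 01:55 = 1 h 55 min; span 7 h 29 min; less 60 min break → 6 h 29 min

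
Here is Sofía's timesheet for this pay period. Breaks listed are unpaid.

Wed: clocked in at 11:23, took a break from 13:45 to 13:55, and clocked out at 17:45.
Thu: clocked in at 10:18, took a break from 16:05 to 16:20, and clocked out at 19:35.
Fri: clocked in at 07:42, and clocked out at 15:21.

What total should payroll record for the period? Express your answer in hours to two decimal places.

22.88 hours

Wed: 11:23–17:45 = 6 h 22 min; less 10 min break → 6 h 12 min
Thu: 10:18–19:35 = 9 h 17 min; less 15 min break → 9 h 2 min
Fri: 07:42–15:21 = 7 h 39 min
Total: 6 h 12 min + 9 h 2 min + 7 h 39 min = 22 h 53 min.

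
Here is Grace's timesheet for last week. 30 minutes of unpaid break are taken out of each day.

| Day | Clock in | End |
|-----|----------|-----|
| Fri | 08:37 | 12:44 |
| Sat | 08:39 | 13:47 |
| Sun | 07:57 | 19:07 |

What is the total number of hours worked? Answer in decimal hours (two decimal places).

Fri: 08:37–12:44 = 4 h 7 min; less 30 min break → 3 h 37 min
Sat: 08:39–13:47 = 5 h 8 min; less 30 min break → 4 h 38 min
Sun: 07:57–19:07 = 11 h 10 min; less 30 min break → 10 h 40 min
Total: 3 h 37 min + 4 h 38 min + 10 h 40 min = 18 h 55 min.

18.92 hours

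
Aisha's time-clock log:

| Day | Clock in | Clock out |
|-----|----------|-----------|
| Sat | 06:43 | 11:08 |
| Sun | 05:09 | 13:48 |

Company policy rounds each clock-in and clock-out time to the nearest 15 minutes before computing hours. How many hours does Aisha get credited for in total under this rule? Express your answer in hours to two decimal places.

13.00 hours

Sat: in 06:43→06:45, out 11:08→11:15; 4 h 30 min
Sun: in 05:09→05:15, out 13:48→13:45; 8 h 30 min
Total credited: 13 h 0 min.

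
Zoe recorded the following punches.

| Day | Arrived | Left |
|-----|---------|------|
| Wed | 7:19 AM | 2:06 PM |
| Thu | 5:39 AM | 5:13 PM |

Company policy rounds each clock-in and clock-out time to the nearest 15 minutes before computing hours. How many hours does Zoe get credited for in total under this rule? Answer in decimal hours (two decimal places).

18.25 hours

Wed: in 7:19 AM→7:15 AM, out 2:06 PM→2:00 PM; 6 h 45 min
Thu: in 5:39 AM→5:45 AM, out 5:13 PM→5:15 PM; 11 h 30 min
Total credited: 18 h 15 min.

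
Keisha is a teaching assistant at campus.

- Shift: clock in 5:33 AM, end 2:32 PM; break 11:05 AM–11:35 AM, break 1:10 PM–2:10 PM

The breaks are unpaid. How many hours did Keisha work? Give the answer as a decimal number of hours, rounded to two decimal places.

Shift: 5:33 AM–2:32 PM = 8 h 59 min; less 90 min break → 7 h 29 min

7.48 hours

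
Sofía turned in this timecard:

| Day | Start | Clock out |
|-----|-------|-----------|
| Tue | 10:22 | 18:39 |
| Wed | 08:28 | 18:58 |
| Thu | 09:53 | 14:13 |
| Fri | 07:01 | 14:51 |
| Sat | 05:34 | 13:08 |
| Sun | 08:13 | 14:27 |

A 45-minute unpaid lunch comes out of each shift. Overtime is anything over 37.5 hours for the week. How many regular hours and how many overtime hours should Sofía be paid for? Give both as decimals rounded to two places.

Regular 37.50 hours, overtime 2.75 hours

Tue: 10:22–18:39 = 8 h 17 min; less 45 min break → 7 h 32 min
Wed: 08:28–18:58 = 10 h 30 min; less 45 min break → 9 h 45 min
Thu: 09:53–14:13 = 4 h 20 min; less 45 min break → 3 h 35 min
Fri: 07:01–14:51 = 7 h 50 min; less 45 min break → 7 h 5 min
Sat: 05:34–13:08 = 7 h 34 min; less 45 min break → 6 h 49 min
Sun: 08:13–14:27 = 6 h 14 min; less 45 min break → 5 h 29 min
Total worked: 40 h 15 min = 40.25 h.
Threshold 37.5 h → overtime 2 h 45 min, regular 37 h 30 min.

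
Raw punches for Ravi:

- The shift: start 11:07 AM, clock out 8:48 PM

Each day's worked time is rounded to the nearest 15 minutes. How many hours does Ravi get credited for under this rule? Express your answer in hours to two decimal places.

The shift: 11:07 AM–8:48 PM = 9 h 41 min → rounds to 9 h 45 min

9.75 hours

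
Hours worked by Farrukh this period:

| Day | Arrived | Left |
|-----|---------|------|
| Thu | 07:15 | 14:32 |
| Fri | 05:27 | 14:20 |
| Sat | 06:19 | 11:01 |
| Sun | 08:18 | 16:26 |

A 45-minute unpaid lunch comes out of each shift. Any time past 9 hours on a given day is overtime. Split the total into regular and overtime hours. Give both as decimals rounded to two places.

Thu: 07:15–14:32 = 7 h 17 min; less 45 min break → 6 h 32 min
Fri: 05:27–14:20 = 8 h 53 min; less 45 min break → 8 h 8 min
Sat: 06:19–11:01 = 4 h 42 min; less 45 min break → 3 h 57 min
Sun: 08:18–16:26 = 8 h 8 min; less 45 min break → 7 h 23 min
Thu reg 6 h 32 min / OT 0 h 0 min; Fri reg 8 h 8 min / OT 0 h 0 min; Sat reg 3 h 57 min / OT 0 h 0 min; Sun reg 7 h 23 min / OT 0 h 0 min.
Totals: regular 26 h 0 min, overtime 0 h 0 min.

Regular 26.00 hours, overtime 0.00 hours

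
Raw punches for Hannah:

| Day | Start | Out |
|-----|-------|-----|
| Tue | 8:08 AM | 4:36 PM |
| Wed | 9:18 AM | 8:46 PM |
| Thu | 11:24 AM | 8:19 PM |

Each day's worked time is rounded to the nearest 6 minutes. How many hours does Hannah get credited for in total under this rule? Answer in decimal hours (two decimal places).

Tue: 8:08 AM–4:36 PM = 8 h 28 min → rounds to 8 h 30 min
Wed: 9:18 AM–8:46 PM = 11 h 28 min → rounds to 11 h 30 min
Thu: 11:24 AM–8:19 PM = 8 h 55 min → rounds to 8 h 54 min
Total credited: 28 h 54 min.

28.90 hours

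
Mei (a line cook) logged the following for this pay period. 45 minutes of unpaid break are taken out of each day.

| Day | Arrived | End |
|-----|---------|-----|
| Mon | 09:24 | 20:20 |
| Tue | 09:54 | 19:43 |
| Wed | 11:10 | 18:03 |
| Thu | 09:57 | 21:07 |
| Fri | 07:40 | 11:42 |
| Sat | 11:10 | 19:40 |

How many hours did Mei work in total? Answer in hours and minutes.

46 h 50 min

Mon: 09:24–20:20 = 10 h 56 min; less 45 min break → 10 h 11 min
Tue: 09:54–19:43 = 9 h 49 min; less 45 min break → 9 h 4 min
Wed: 11:10–18:03 = 6 h 53 min; less 45 min break → 6 h 8 min
Thu: 09:57–21:07 = 11 h 10 min; less 45 min break → 10 h 25 min
Fri: 07:40–11:42 = 4 h 2 min; less 45 min break → 3 h 17 min
Sat: 11:10–19:40 = 8 h 30 min; less 45 min break → 7 h 45 min
Total: 10 h 11 min + 9 h 4 min + 6 h 8 min + 10 h 25 min + 3 h 17 min + 7 h 45 min = 46 h 50 min.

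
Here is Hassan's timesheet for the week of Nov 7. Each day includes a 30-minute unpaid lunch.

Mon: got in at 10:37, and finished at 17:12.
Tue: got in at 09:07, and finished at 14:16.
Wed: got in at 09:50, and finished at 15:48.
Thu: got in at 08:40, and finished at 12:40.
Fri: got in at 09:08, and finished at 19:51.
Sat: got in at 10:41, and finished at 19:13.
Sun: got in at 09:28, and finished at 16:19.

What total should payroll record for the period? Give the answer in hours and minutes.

44 h 18 min

Mon: 10:37–17:12 = 6 h 35 min; less 30 min break → 6 h 5 min
Tue: 09:07–14:16 = 5 h 9 min; less 30 min break → 4 h 39 min
Wed: 09:50–15:48 = 5 h 58 min; less 30 min break → 5 h 28 min
Thu: 08:40–12:40 = 4 h 0 min; less 30 min break → 3 h 30 min
Fri: 09:08–19:51 = 10 h 43 min; less 30 min break → 10 h 13 min
Sat: 10:41–19:13 = 8 h 32 min; less 30 min break → 8 h 2 min
Sun: 09:28–16:19 = 6 h 51 min; less 30 min break → 6 h 21 min
Total: 6 h 5 min + 4 h 39 min + 5 h 28 min + 3 h 30 min + 10 h 13 min + 8 h 2 min + 6 h 21 min = 44 h 18 min.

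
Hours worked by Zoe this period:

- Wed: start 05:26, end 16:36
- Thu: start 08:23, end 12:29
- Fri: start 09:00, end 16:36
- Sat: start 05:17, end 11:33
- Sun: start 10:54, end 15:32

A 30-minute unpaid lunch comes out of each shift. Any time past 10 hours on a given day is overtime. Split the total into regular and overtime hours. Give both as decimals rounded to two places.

Wed: 05:26–16:36 = 11 h 10 min; less 30 min break → 10 h 40 min
Thu: 08:23–12:29 = 4 h 6 min; less 30 min break → 3 h 36 min
Fri: 09:00–16:36 = 7 h 36 min; less 30 min break → 7 h 6 min
Sat: 05:17–11:33 = 6 h 16 min; less 30 min break → 5 h 46 min
Sun: 10:54–15:32 = 4 h 38 min; less 30 min break → 4 h 8 min
Wed reg 10 h 0 min / OT 0 h 40 min; Thu reg 3 h 36 min / OT 0 h 0 min; Fri reg 7 h 6 min / OT 0 h 0 min; Sat reg 5 h 46 min / OT 0 h 0 min; Sun reg 4 h 8 min / OT 0 h 0 min.
Totals: regular 30 h 36 min, overtime 0 h 40 min.

Regular 30.60 hours, overtime 0.67 hours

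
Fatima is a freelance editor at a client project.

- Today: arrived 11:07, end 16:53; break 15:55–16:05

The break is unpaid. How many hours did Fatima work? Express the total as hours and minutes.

5 h 36 min

Today: 11:07–16:53 = 5 h 46 min; less 10 min break → 5 h 36 min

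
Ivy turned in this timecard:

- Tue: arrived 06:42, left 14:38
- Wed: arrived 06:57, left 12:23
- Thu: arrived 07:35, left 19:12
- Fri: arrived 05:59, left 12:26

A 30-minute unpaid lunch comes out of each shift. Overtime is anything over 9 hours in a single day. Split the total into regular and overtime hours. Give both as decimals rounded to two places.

Regular 27.32 hours, overtime 2.12 hours

Tue: 06:42–14:38 = 7 h 56 min; less 30 min break → 7 h 26 min
Wed: 06:57–12:23 = 5 h 26 min; less 30 min break → 4 h 56 min
Thu: 07:35–19:12 = 11 h 37 min; less 30 min break → 11 h 7 min
Fri: 05:59–12:26 = 6 h 27 min; less 30 min break → 5 h 57 min
Tue reg 7 h 26 min / OT 0 h 0 min; Wed reg 4 h 56 min / OT 0 h 0 min; Thu reg 9 h 0 min / OT 2 h 7 min; Fri reg 5 h 57 min / OT 0 h 0 min.
Totals: regular 27 h 19 min, overtime 2 h 7 min.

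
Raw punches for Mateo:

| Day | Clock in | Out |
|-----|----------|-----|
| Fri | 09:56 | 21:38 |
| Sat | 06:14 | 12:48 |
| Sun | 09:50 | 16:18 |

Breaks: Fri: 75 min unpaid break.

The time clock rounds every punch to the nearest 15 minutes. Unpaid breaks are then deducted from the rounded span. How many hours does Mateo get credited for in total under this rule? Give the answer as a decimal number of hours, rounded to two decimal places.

23.50 hours

Fri: in 09:56→10:00, out 21:38→21:45; 11 h 45 min − 75 min = 10 h 30 min
Sat: in 06:14→06:15, out 12:48→12:45; 6 h 30 min
Sun: in 09:50→09:45, out 16:18→16:15; 6 h 30 min
Total credited: 23 h 30 min.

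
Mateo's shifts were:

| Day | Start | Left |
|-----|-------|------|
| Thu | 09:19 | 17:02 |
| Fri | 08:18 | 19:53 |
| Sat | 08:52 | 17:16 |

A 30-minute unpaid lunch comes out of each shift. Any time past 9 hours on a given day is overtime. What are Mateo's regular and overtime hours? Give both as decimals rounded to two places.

Thu: 09:19–17:02 = 7 h 43 min; less 30 min break → 7 h 13 min
Fri: 08:18–19:53 = 11 h 35 min; less 30 min break → 11 h 5 min
Sat: 08:52–17:16 = 8 h 24 min; less 30 min break → 7 h 54 min
Thu reg 7 h 13 min / OT 0 h 0 min; Fri reg 9 h 0 min / OT 2 h 5 min; Sat reg 7 h 54 min / OT 0 h 0 min.
Totals: regular 24 h 7 min, overtime 2 h 5 min.

Regular 24.12 hours, overtime 2.08 hours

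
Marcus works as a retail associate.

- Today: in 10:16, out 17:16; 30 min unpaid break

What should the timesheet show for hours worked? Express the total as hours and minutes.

6 h 30 min

Today: 10:16–17:16 = 7 h 0 min; less 30 min break → 6 h 30 min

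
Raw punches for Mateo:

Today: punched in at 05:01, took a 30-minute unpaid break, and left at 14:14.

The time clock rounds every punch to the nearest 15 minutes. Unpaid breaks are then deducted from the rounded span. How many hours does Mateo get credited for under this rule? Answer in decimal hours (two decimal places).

8.75 hours

Today: in 05:01→05:00, out 14:14→14:15; 9 h 15 min − 30 min = 8 h 45 min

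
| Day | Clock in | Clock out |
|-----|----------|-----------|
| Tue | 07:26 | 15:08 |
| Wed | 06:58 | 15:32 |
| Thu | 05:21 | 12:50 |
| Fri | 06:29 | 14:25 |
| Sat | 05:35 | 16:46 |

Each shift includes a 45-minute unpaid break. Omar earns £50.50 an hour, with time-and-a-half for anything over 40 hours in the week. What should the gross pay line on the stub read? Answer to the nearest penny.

Tue: 07:26–15:08 = 7 h 42 min; less 45 min break → 6 h 57 min
Wed: 06:58–15:32 = 8 h 34 min; less 45 min break → 7 h 49 min
Thu: 05:21–12:50 = 7 h 29 min; less 45 min break → 6 h 44 min
Fri: 06:29–14:25 = 7 h 56 min; less 45 min break → 7 h 11 min
Sat: 05:35–16:46 = 11 h 11 min; less 45 min break → 10 h 26 min
Total worked: 39 h 7 min = 2347 min.
Regular 39 h 7 min = 2347 min at £50.50/h; overtime 0 h 0 min = 0 min at £75.75/h.
Pay = (2347 × £50.50 + 0 × £75.75) ÷ 60 = £1975.39.

£1975.39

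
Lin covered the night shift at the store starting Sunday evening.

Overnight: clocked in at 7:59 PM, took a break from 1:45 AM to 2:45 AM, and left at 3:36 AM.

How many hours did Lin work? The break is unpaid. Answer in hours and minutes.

Overnight: 7:59 PM → midnight = 4 h 1 min; midnight → 3:36 AM = 3 h 36 min; span 7 h 37 min; less 60 min break → 6 h 37 min

6 h 37 min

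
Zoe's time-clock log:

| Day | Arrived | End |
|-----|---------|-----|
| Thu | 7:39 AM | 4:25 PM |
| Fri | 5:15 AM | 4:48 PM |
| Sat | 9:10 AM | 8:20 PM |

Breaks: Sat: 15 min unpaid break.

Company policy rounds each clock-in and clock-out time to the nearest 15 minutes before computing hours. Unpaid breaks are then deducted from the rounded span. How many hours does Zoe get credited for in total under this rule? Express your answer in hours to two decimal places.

31.00 hours

Thu: in 7:39 AM→7:45 AM, out 4:25 PM→4:30 PM; 8 h 45 min
Fri: in 5:15 AM→5:15 AM, out 4:48 PM→4:45 PM; 11 h 30 min
Sat: in 9:10 AM→9:15 AM, out 8:20 PM→8:15 PM; 11 h 0 min − 15 min = 10 h 45 min
Total credited: 31 h 0 min.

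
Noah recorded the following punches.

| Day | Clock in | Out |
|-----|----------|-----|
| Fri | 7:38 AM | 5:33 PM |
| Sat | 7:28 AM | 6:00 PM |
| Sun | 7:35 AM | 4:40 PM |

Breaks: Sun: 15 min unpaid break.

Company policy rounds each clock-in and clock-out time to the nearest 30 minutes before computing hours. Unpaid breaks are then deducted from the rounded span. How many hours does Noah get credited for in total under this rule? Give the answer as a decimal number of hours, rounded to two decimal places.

29.25 hours

Fri: in 7:38 AM→7:30 AM, out 5:33 PM→5:30 PM; 10 h 0 min
Sat: in 7:28 AM→7:30 AM, out 6:00 PM→6:00 PM; 10 h 30 min
Sun: in 7:35 AM→7:30 AM, out 4:40 PM→4:30 PM; 9 h 0 min − 15 min = 8 h 45 min
Total credited: 29 h 15 min.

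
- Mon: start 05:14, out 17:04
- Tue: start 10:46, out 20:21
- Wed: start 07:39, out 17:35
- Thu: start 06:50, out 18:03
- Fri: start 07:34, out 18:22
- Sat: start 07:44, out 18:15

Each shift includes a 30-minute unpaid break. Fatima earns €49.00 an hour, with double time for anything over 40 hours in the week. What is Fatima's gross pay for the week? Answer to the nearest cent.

€4006.57

Mon: 05:14–17:04 = 11 h 50 min; less 30 min break → 11 h 20 min
Tue: 10:46–20:21 = 9 h 35 min; less 30 min break → 9 h 5 min
Wed: 07:39–17:35 = 9 h 56 min; less 30 min break → 9 h 26 min
Thu: 06:50–18:03 = 11 h 13 min; less 30 min break → 10 h 43 min
Fri: 07:34–18:22 = 10 h 48 min; less 30 min break → 10 h 18 min
Sat: 07:44–18:15 = 10 h 31 min; less 30 min break → 10 h 1 min
Total worked: 60 h 53 min = 3653 min.
Regular 40 h 0 min = 2400 min at €49.00/h; overtime 20 h 53 min = 1253 min at €98.00/h.
Pay = (2400 × €49.00 + 1253 × €98.00) ÷ 60 = €4006.57.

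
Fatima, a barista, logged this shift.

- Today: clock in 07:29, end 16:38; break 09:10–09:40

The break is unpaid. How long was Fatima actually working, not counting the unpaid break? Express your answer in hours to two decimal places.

8.65 hours

Today: 07:29–16:38 = 9 h 9 min; less 30 min break → 8 h 39 min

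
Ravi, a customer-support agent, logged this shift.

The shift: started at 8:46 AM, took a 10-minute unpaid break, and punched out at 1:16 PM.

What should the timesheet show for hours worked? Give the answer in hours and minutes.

The shift: 8:46 AM–1:16 PM = 4 h 30 min; less 10 min break → 4 h 20 min

4 h 20 min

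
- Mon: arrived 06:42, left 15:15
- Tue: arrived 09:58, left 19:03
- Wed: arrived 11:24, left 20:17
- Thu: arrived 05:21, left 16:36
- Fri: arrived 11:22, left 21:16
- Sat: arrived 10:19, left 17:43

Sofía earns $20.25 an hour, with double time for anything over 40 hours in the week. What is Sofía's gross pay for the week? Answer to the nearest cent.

$1420.20

Mon: 06:42–15:15 = 8 h 33 min
Tue: 09:58–19:03 = 9 h 5 min
Wed: 11:24–20:17 = 8 h 53 min
Thu: 05:21–16:36 = 11 h 15 min
Fri: 11:22–21:16 = 9 h 54 min
Sat: 10:19–17:43 = 7 h 24 min
Total worked: 55 h 4 min = 3304 min.
Regular 40 h 0 min = 2400 min at $20.25/h; overtime 15 h 4 min = 904 min at $40.50/h.
Pay = (2400 × $20.25 + 904 × $40.50) ÷ 60 = $1420.20.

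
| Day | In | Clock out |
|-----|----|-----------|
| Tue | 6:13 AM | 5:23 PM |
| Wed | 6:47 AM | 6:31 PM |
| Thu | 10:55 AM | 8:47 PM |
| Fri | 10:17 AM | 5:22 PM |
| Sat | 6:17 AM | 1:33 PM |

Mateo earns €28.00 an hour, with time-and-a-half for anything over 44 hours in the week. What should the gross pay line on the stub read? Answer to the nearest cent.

€1362.90

Tue: 6:13 AM–5:23 PM = 11 h 10 min
Wed: 6:47 AM–6:31 PM = 11 h 44 min
Thu: 10:55 AM–8:47 PM = 9 h 52 min
Fri: 10:17 AM–5:22 PM = 7 h 5 min
Sat: 6:17 AM–1:33 PM = 7 h 16 min
Total worked: 47 h 7 min = 2827 min.
Regular 44 h 0 min = 2640 min at €28.00/h; overtime 3 h 7 min = 187 min at €42.00/h.
Pay = (2640 × €28.00 + 187 × €42.00) ÷ 60 = €1362.90.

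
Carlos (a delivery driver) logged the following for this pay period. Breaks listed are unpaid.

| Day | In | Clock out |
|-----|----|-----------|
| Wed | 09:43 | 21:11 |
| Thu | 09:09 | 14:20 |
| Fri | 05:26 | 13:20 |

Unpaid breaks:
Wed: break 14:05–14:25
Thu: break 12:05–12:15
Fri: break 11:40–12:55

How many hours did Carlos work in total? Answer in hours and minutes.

22 h 48 min

Wed: 09:43–21:11 = 11 h 28 min; less 20 min break → 11 h 8 min
Thu: 09:09–14:20 = 5 h 11 min; less 10 min break → 5 h 1 min
Fri: 05:26–13:20 = 7 h 54 min; less 75 min break → 6 h 39 min
Total: 11 h 8 min + 5 h 1 min + 6 h 39 min = 22 h 48 min.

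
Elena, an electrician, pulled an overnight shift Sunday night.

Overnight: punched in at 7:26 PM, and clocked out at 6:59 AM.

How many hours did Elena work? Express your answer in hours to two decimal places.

11.55 hours

Overnight: 7:26 PM → midnight = 4 h 34 min; midnight → 6:59 AM = 6 h 59 min; span 11 h 33 min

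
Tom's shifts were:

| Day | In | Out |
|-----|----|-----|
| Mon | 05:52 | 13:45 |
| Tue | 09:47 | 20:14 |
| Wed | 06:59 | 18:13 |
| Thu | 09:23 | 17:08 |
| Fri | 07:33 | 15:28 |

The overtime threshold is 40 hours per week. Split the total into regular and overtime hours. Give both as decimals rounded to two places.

Regular 40.00 hours, overtime 5.23 hours

Mon: 05:52–13:45 = 7 h 53 min
Tue: 09:47–20:14 = 10 h 27 min
Wed: 06:59–18:13 = 11 h 14 min
Thu: 09:23–17:08 = 7 h 45 min
Fri: 07:33–15:28 = 7 h 55 min
Total worked: 45 h 14 min = 45.23 h.
Threshold 40 h → overtime 5 h 14 min, regular 40 h 0 min.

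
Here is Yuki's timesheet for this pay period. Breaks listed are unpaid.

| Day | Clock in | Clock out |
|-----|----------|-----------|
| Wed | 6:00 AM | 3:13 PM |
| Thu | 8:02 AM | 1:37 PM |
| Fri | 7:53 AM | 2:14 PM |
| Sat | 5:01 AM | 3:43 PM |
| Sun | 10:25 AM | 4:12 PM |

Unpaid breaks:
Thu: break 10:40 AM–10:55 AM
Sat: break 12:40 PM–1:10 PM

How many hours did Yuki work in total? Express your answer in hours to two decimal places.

Wed: 6:00 AM–3:13 PM = 9 h 13 min
Thu: 8:02 AM–1:37 PM = 5 h 35 min; less 15 min break → 5 h 20 min
Fri: 7:53 AM–2:14 PM = 6 h 21 min
Sat: 5:01 AM–3:43 PM = 10 h 42 min; less 30 min break → 10 h 12 min
Sun: 10:25 AM–4:12 PM = 5 h 47 min
Total: 9 h 13 min + 5 h 20 min + 6 h 21 min + 10 h 12 min + 5 h 47 min = 36 h 53 min.

36.88 hours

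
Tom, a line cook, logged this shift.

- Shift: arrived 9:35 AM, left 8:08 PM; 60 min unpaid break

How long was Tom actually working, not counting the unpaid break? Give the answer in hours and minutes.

Shift: 9:35 AM–8:08 PM = 10 h 33 min; less 60 min break → 9 h 33 min

9 h 33 min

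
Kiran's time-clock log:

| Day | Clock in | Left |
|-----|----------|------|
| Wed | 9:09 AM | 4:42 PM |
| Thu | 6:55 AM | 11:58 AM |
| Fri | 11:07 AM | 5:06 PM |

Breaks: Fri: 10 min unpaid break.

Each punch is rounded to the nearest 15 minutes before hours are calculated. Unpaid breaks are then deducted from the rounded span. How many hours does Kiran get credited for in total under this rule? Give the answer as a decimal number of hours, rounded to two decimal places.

18.33 hours

Wed: in 9:09 AM→9:15 AM, out 4:42 PM→4:45 PM; 7 h 30 min
Thu: in 6:55 AM→7:00 AM, out 11:58 AM→12:00 PM; 5 h 0 min
Fri: in 11:07 AM→11:00 AM, out 5:06 PM→5:00 PM; 6 h 0 min − 10 min = 5 h 50 min
Total credited: 18 h 20 min.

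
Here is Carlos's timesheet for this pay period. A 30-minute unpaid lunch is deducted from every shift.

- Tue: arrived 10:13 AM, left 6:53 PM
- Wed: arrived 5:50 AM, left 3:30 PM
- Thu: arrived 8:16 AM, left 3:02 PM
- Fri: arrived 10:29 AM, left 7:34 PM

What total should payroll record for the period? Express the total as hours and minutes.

Tue: 10:13 AM–6:53 PM = 8 h 40 min; less 30 min break → 8 h 10 min
Wed: 5:50 AM–3:30 PM = 9 h 40 min; less 30 min break → 9 h 10 min
Thu: 8:16 AM–3:02 PM = 6 h 46 min; less 30 min break → 6 h 16 min
Fri: 10:29 AM–7:34 PM = 9 h 5 min; less 30 min break → 8 h 35 min
Total: 8 h 10 min + 9 h 10 min + 6 h 16 min + 8 h 35 min = 32 h 11 min.

32 h 11 min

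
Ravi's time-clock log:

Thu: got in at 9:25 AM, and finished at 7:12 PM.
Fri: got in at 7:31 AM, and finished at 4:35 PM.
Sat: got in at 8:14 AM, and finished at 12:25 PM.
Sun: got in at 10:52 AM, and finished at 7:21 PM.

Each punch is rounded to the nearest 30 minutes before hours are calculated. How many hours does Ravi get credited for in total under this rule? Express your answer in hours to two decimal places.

Thu: in 9:25 AM→9:30 AM, out 7:12 PM→7:00 PM; 9 h 30 min
Fri: in 7:31 AM→7:30 AM, out 4:35 PM→4:30 PM; 9 h 0 min
Sat: in 8:14 AM→8:00 AM, out 12:25 PM→12:30 PM; 4 h 30 min
Sun: in 10:52 AM→11:00 AM, out 7:21 PM→7:30 PM; 8 h 30 min
Total credited: 31 h 30 min.

31.50 hours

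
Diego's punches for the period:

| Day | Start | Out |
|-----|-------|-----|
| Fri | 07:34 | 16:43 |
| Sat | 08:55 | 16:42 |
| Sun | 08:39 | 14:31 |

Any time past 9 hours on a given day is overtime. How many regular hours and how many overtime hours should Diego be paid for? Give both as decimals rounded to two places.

Regular 22.65 hours, overtime 0.15 hours

Fri: 07:34–16:43 = 9 h 9 min
Sat: 08:55–16:42 = 7 h 47 min
Sun: 08:39–14:31 = 5 h 52 min
Fri reg 9 h 0 min / OT 0 h 9 min; Sat reg 7 h 47 min / OT 0 h 0 min; Sun reg 5 h 52 min / OT 0 h 0 min.
Totals: regular 22 h 39 min, overtime 0 h 9 min.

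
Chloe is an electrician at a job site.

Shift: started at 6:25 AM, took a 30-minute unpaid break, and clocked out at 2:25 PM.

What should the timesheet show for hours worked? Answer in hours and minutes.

Shift: 6:25 AM–2:25 PM = 8 h 0 min; less 30 min break → 7 h 30 min

7 h 30 min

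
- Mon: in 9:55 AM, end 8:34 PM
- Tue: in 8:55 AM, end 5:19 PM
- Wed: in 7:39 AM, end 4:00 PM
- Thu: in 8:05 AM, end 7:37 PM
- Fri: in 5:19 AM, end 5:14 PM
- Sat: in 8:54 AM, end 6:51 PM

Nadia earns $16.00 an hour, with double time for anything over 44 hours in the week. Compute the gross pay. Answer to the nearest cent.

$1241.60

Mon: 9:55 AM–8:34 PM = 10 h 39 min
Tue: 8:55 AM–5:19 PM = 8 h 24 min
Wed: 7:39 AM–4:00 PM = 8 h 21 min
Thu: 8:05 AM–7:37 PM = 11 h 32 min
Fri: 5:19 AM–5:14 PM = 11 h 55 min
Sat: 8:54 AM–6:51 PM = 9 h 57 min
Total worked: 60 h 48 min = 3648 min.
Regular 44 h 0 min = 2640 min at $16.00/h; overtime 16 h 48 min = 1008 min at $32.00/h.
Pay = (2640 × $16.00 + 1008 × $32.00) ÷ 60 = $1241.60.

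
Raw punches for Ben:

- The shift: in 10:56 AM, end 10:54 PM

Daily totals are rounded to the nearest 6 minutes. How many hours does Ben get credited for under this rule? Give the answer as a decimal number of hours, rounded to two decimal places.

The shift: 10:56 AM–10:54 PM = 11 h 58 min → rounds to 12 h 0 min

12.00 hours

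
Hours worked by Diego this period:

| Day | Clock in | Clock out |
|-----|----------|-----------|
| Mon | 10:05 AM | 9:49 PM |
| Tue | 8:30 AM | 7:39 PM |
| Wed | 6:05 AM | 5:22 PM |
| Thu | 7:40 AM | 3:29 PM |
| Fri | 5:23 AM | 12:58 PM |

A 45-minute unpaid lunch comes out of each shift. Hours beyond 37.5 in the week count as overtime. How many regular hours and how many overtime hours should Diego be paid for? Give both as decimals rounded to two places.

Regular 37.50 hours, overtime 8.32 hours

Mon: 10:05 AM–9:49 PM = 11 h 44 min; less 45 min break → 10 h 59 min
Tue: 8:30 AM–7:39 PM = 11 h 9 min; less 45 min break → 10 h 24 min
Wed: 6:05 AM–5:22 PM = 11 h 17 min; less 45 min break → 10 h 32 min
Thu: 7:40 AM–3:29 PM = 7 h 49 min; less 45 min break → 7 h 4 min
Fri: 5:23 AM–12:58 PM = 7 h 35 min; less 45 min break → 6 h 50 min
Total worked: 45 h 49 min = 45.82 h.
Threshold 37.5 h → overtime 8 h 19 min, regular 37 h 30 min.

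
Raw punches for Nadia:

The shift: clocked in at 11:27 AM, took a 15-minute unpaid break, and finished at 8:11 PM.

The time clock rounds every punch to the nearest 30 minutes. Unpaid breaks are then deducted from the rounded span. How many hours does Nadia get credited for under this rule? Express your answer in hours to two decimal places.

8.25 hours

The shift: in 11:27 AM→11:30 AM, out 8:11 PM→8:00 PM; 8 h 30 min − 15 min = 8 h 15 min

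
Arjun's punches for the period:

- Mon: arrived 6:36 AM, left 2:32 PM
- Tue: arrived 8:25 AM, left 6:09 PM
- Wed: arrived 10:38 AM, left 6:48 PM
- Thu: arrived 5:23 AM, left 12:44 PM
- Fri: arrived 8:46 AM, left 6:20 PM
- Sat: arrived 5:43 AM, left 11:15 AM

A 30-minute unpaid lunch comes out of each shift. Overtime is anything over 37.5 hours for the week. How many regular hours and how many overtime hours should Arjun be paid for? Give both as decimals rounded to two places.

Mon: 6:36 AM–2:32 PM = 7 h 56 min; less 30 min break → 7 h 26 min
Tue: 8:25 AM–6:09 PM = 9 h 44 min; less 30 min break → 9 h 14 min
Wed: 10:38 AM–6:48 PM = 8 h 10 min; less 30 min break → 7 h 40 min
Thu: 5:23 AM–12:44 PM = 7 h 21 min; less 30 min break → 6 h 51 min
Fri: 8:46 AM–6:20 PM = 9 h 34 min; less 30 min break → 9 h 4 min
Sat: 5:43 AM–11:15 AM = 5 h 32 min; less 30 min break → 5 h 2 min
Total worked: 45 h 17 min = 45.28 h.
Threshold 37.5 h → overtime 7 h 47 min, regular 37 h 30 min.

Regular 37.50 hours, overtime 7.78 hours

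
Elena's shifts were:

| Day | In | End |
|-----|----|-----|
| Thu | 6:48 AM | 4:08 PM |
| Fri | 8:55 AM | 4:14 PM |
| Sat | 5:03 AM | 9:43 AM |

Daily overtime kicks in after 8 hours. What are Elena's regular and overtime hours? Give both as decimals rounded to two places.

Regular 19.98 hours, overtime 1.33 hours

Thu: 6:48 AM–4:08 PM = 9 h 20 min
Fri: 8:55 AM–4:14 PM = 7 h 19 min
Sat: 5:03 AM–9:43 AM = 4 h 40 min
Thu reg 8 h 0 min / OT 1 h 20 min; Fri reg 7 h 19 min / OT 0 h 0 min; Sat reg 4 h 40 min / OT 0 h 0 min.
Totals: regular 19 h 59 min, overtime 1 h 20 min.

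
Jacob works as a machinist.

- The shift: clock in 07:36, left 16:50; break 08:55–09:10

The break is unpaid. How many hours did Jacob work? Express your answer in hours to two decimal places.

The shift: 07:36–16:50 = 9 h 14 min; less 15 min break → 8 h 59 min

8.98 hours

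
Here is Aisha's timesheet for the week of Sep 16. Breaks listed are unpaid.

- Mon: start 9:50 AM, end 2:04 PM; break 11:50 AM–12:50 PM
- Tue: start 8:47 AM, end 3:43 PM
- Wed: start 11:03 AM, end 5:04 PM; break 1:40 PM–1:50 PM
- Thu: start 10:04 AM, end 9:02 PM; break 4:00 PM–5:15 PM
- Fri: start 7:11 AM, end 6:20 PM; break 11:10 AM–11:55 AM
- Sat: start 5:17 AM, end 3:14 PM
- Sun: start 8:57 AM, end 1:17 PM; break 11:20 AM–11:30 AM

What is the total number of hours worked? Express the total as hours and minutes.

50 h 15 min

Mon: 9:50 AM–2:04 PM = 4 h 14 min; less 60 min break → 3 h 14 min
Tue: 8:47 AM–3:43 PM = 6 h 56 min
Wed: 11:03 AM–5:04 PM = 6 h 1 min; less 10 min break → 5 h 51 min
Thu: 10:04 AM–9:02 PM = 10 h 58 min; less 75 min break → 9 h 43 min
Fri: 7:11 AM–6:20 PM = 11 h 9 min; less 45 min break → 10 h 24 min
Sat: 5:17 AM–3:14 PM = 9 h 57 min
Sun: 8:57 AM–1:17 PM = 4 h 20 min; less 10 min break → 4 h 10 min
Total: 3 h 14 min + 6 h 56 min + 5 h 51 min + 9 h 43 min + 10 h 24 min + 9 h 57 min + 4 h 10 min = 50 h 15 min.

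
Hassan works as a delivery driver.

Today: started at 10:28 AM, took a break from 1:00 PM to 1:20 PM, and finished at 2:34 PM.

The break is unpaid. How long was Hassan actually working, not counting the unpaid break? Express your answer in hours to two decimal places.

Today: 10:28 AM–2:34 PM = 4 h 6 min; less 20 min break → 3 h 46 min

3.77 hours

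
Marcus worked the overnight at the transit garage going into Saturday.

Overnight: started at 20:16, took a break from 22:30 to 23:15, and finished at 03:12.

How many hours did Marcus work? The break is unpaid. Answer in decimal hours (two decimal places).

Overnight: 20:16 → midnight = 3 h 44 min; midnight → 03:12 = 3 h 12 min; span 6 h 56 min; less 45 min break → 6 h 11 min

6.18 hours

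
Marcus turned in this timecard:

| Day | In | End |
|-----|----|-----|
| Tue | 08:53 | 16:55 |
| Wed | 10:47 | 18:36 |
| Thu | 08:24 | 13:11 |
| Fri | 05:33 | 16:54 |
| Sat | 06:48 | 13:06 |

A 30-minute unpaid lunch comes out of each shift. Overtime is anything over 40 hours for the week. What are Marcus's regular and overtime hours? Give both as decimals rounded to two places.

Regular 35.78 hours, overtime 0.00 hours

Tue: 08:53–16:55 = 8 h 2 min; less 30 min break → 7 h 32 min
Wed: 10:47–18:36 = 7 h 49 min; less 30 min break → 7 h 19 min
Thu: 08:24–13:11 = 4 h 47 min; less 30 min break → 4 h 17 min
Fri: 05:33–16:54 = 11 h 21 min; less 30 min break → 10 h 51 min
Sat: 06:48–13:06 = 6 h 18 min; less 30 min break → 5 h 48 min
Total worked: 35 h 47 min = 35.78 h.
Threshold 40 h → overtime 0 h 0 min, regular 35 h 47 min.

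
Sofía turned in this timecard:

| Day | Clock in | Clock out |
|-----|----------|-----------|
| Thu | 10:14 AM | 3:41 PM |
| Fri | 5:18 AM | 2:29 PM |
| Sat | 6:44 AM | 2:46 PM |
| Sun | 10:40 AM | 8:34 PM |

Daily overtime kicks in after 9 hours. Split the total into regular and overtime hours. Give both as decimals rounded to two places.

Regular 31.48 hours, overtime 1.08 hours

Thu: 10:14 AM–3:41 PM = 5 h 27 min
Fri: 5:18 AM–2:29 PM = 9 h 11 min
Sat: 6:44 AM–2:46 PM = 8 h 2 min
Sun: 10:40 AM–8:34 PM = 9 h 54 min
Thu reg 5 h 27 min / OT 0 h 0 min; Fri reg 9 h 0 min / OT 0 h 11 min; Sat reg 8 h 2 min / OT 0 h 0 min; Sun reg 9 h 0 min / OT 0 h 54 min.
Totals: regular 31 h 29 min, overtime 1 h 5 min.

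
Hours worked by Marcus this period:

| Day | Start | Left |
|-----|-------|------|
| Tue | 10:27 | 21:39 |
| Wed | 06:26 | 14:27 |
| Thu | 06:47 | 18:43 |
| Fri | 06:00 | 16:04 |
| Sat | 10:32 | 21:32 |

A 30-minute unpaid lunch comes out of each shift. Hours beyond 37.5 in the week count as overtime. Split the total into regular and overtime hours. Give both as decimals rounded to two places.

Regular 37.50 hours, overtime 12.22 hours

Tue: 10:27–21:39 = 11 h 12 min; less 30 min break → 10 h 42 min
Wed: 06:26–14:27 = 8 h 1 min; less 30 min break → 7 h 31 min
Thu: 06:47–18:43 = 11 h 56 min; less 30 min break → 11 h 26 min
Fri: 06:00–16:04 = 10 h 4 min; less 30 min break → 9 h 34 min
Sat: 10:32–21:32 = 11 h 0 min; less 30 min break → 10 h 30 min
Total worked: 49 h 43 min = 49.72 h.
Threshold 37.5 h → overtime 12 h 13 min, regular 37 h 30 min.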